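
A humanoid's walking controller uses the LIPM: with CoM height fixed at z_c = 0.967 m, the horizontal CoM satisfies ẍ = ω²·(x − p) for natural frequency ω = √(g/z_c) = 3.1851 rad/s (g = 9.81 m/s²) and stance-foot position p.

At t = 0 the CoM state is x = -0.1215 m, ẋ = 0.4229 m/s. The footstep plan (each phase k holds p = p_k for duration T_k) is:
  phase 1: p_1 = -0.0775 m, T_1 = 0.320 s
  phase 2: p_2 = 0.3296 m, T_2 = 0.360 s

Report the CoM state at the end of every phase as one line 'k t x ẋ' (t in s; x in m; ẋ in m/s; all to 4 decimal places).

phase 1: p=-0.0775, T=0.320, ωT=1.019232, cosh=1.565969, sinh=1.205097; start (x,ẋ)=(-0.121500, 0.422900) → end (x,ẋ)=(0.013603, 0.493361)
phase 2: p=0.3296, T=0.360, ωT=1.146636, cosh=1.732645, sinh=1.414941; start (x,ẋ)=(0.013603, 0.493361) → end (x,ẋ)=(0.001260, -0.569292)

1 0.3200 0.0136 0.4934
2 0.6800 0.0013 -0.5693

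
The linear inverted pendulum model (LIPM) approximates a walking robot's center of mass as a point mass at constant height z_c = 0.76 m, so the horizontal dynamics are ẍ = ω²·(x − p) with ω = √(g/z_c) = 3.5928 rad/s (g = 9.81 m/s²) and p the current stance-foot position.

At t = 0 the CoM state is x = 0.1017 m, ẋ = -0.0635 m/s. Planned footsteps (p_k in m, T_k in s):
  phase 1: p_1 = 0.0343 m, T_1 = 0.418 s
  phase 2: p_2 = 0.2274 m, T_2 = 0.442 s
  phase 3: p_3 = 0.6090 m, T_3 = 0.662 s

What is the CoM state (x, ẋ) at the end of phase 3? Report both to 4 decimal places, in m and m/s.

x = -0.6726, ẋ = -4.4658

phase 1: p=0.0343, T=0.418, ωT=1.501790, cosh=2.356226, sinh=2.133495; start (x,ẋ)=(0.101700, -0.063500) → end (x,ẋ)=(0.155402, 0.367015)
phase 2: p=0.2274, T=0.442, ωT=1.588018, cosh=2.549184, sinh=2.344854; start (x,ẋ)=(0.155402, 0.367015) → end (x,ẋ)=(0.283397, 0.329034)
phase 3: p=0.6090, T=0.662, ωT=2.378434, cosh=5.440343, sinh=5.347648; start (x,ẋ)=(0.283397, 0.329034) → end (x,ẋ)=(-0.672646, -4.465761)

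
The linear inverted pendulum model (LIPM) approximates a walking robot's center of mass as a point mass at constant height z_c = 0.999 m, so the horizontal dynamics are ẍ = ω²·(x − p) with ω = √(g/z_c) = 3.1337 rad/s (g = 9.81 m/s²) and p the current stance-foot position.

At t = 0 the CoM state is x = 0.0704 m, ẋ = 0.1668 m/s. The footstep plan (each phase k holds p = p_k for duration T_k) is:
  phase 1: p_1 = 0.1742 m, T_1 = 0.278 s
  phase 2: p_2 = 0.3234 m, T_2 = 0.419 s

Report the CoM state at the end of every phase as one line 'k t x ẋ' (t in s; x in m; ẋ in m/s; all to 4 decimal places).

phase 1: p=0.1742, T=0.278, ωT=0.871169, cosh=1.404082, sinh=0.985620; start (x,ẋ)=(0.070400, 0.166800) → end (x,ẋ)=(0.080919, -0.086400)
phase 2: p=0.3234, T=0.419, ωT=1.313020, cosh=1.993195, sinh=1.724189; start (x,ẋ)=(0.080919, -0.086400) → end (x,ẋ)=(-0.207450, -1.482360)

1 0.2780 0.0809 -0.0864
2 0.6970 -0.2075 -1.4824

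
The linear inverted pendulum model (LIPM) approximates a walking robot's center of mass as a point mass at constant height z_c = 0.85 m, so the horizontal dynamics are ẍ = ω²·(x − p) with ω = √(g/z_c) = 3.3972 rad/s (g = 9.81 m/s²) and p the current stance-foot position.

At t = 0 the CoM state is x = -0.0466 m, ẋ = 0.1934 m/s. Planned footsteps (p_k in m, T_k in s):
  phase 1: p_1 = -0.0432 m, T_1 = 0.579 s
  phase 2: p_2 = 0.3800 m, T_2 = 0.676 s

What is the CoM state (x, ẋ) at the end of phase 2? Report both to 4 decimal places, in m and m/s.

phase 1: p=-0.0432, T=0.579, ωT=1.966979, cosh=3.644462, sinh=3.504583; start (x,ẋ)=(-0.046600, 0.193400) → end (x,ẋ)=(0.143922, 0.664359)
phase 2: p=0.3800, T=0.676, ωT=2.296507, cosh=5.020008, sinh=4.919398; start (x,ẋ)=(0.143922, 0.664359) → end (x,ẋ)=(0.156929, -0.610288)

x = 0.1569, ẋ = -0.6103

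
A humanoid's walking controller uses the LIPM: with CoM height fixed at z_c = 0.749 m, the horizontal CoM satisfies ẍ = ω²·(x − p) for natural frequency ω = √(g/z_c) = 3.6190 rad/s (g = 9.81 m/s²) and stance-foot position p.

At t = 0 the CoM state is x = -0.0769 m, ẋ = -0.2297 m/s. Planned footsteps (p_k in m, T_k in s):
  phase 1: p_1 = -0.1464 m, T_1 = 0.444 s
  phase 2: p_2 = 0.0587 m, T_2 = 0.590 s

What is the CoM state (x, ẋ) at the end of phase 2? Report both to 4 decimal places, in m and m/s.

x = -0.6921, ẋ = -2.6409

phase 1: p=-0.1464, T=0.444, ωT=1.606836, cosh=2.593764, sinh=2.393243; start (x,ẋ)=(-0.076900, -0.229700) → end (x,ẋ)=(-0.118034, 0.006162)
phase 2: p=0.0587, T=0.590, ωT=2.135210, cosh=4.288521, sinh=4.170301; start (x,ẋ)=(-0.118034, 0.006162) → end (x,ẋ)=(-0.692126, -2.640899)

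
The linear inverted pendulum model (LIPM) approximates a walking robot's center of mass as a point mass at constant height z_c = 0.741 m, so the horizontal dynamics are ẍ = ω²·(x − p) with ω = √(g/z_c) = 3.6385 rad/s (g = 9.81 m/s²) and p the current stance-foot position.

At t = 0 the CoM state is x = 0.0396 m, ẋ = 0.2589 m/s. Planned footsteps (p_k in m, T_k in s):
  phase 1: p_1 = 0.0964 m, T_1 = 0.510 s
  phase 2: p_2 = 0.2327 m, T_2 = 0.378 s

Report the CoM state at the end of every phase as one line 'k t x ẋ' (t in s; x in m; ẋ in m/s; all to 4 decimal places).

phase 1: p=0.0964, T=0.510, ωT=1.855635, cosh=3.276056, sinh=3.119702; start (x,ẋ)=(0.039600, 0.258900) → end (x,ẋ)=(0.132305, 0.203432)
phase 2: p=0.2327, T=0.378, ωT=1.375353, cosh=2.104612, sinh=1.851861; start (x,ẋ)=(0.132305, 0.203432) → end (x,ẋ)=(0.124946, -0.248319)

1 0.5100 0.1323 0.2034
2 0.8880 0.1249 -0.2483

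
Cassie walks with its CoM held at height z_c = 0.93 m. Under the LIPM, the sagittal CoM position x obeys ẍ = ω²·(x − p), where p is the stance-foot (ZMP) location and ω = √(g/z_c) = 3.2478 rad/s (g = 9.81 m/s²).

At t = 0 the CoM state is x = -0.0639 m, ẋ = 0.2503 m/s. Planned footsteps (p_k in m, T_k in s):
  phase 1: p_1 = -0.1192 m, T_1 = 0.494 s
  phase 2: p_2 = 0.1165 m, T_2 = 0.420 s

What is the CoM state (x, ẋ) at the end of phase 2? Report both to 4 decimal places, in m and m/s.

x = 0.9129, ẋ = 2.7858

phase 1: p=-0.1192, T=0.494, ωT=1.604413, cosh=2.587973, sinh=2.386966; start (x,ẋ)=(-0.063900, 0.250300) → end (x,ẋ)=(0.207873, 1.076477)
phase 2: p=0.1165, T=0.420, ωT=1.364076, cosh=2.083862, sinh=1.828245; start (x,ẋ)=(0.207873, 1.076477) → end (x,ẋ)=(0.912876, 2.785778)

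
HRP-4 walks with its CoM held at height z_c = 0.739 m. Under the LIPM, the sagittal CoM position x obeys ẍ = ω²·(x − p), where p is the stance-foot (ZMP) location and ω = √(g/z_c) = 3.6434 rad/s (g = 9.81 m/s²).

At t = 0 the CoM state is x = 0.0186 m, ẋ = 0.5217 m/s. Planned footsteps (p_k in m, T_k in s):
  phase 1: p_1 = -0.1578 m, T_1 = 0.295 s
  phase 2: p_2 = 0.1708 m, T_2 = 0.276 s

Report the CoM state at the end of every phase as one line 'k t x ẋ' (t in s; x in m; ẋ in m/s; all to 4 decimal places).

phase 1: p=-0.1578, T=0.295, ωT=1.074803, cosh=1.635390, sinh=1.294025; start (x,ẋ)=(0.018600, 0.521700) → end (x,ẋ)=(0.315975, 1.684848)
phase 2: p=0.1708, T=0.276, ωT=1.005578, cosh=1.549660, sinh=1.183827; start (x,ẋ)=(0.315975, 1.684848) → end (x,ẋ)=(0.943219, 3.237104)

1 0.2950 0.3160 1.6848
2 0.5710 0.9432 3.2371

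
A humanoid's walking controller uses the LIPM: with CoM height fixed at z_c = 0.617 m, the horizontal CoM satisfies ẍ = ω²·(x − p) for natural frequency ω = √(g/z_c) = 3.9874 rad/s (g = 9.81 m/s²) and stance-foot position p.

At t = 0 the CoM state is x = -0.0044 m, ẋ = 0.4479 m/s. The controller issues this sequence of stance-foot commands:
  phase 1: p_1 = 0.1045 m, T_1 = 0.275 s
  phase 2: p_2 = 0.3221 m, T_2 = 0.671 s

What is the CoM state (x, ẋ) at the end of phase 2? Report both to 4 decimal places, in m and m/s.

x = -1.1932, ẋ = -5.9621

phase 1: p=0.1045, T=0.275, ωT=1.096535, cosh=1.663901, sinh=1.329874; start (x,ẋ)=(-0.004400, 0.447900) → end (x,ẋ)=(0.072684, 0.167793)
phase 2: p=0.3221, T=0.671, ωT=2.675545, cosh=7.294568, sinh=7.225699; start (x,ẋ)=(0.072684, 0.167793) → end (x,ẋ)=(-1.193216, -5.962124)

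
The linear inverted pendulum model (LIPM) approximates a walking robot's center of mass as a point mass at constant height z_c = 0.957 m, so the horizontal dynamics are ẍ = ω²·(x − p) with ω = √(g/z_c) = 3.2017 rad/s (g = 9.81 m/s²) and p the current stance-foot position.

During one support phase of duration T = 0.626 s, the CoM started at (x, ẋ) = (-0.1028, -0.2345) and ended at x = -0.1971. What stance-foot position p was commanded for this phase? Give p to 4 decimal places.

p = -0.1649

ωT = 3.2017·0.626 = 2.004264; cosh(ωT) = 3.777696, sinh(ωT) = 3.642936
x(T) = p + (x₀−p)·cosh(ωT) + (ẋ₀/ω)·sinh(ωT) ⇒ p·(1 − cosh) = x(T) − x₀·cosh − (ẋ₀/ω)·sinh
numerator   = -0.1971 − (-0.1028)·3.777696 − (-0.2345/3.2017)·3.642936 = 0.458064
denominator = 1 − 3.777696 = -2.777696
p = 0.458064 / -2.777696 = -0.1649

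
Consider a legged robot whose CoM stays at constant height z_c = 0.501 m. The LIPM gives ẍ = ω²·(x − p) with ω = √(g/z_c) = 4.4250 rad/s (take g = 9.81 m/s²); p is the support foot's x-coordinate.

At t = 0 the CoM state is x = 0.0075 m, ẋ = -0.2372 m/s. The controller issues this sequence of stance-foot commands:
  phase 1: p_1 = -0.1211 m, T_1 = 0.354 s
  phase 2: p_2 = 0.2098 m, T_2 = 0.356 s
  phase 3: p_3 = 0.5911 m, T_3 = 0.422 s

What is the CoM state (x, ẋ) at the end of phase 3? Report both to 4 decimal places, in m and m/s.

phase 1: p=-0.1211, T=0.354, ωT=1.566450, cosh=2.499200, sinh=2.290415; start (x,ẋ)=(0.007500, -0.237200) → end (x,ẋ)=(0.077521, 0.710562)
phase 2: p=0.2098, T=0.356, ωT=1.575300, cosh=2.519568, sinh=2.312623; start (x,ẋ)=(0.077521, 0.710562) → end (x,ẋ)=(0.247871, 0.436646)
phase 3: p=0.5911, T=0.422, ωT=1.867350, cosh=3.312829, sinh=3.158296; start (x,ẋ)=(0.247871, 0.436646) → end (x,ẋ)=(-0.234306, -3.350245)

x = -0.2343, ẋ = -3.3502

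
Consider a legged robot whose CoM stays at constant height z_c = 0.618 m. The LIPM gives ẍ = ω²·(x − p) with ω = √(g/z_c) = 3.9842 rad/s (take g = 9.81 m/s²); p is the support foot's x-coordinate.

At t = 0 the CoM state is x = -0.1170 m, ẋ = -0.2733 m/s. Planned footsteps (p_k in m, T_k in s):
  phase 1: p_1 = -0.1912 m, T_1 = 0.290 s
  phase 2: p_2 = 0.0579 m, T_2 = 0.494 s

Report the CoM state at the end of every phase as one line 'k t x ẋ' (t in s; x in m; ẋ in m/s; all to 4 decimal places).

1 0.2900 -0.1598 -0.0541
2 0.7840 -0.7842 -3.2414

phase 1: p=-0.1912, T=0.290, ωT=1.155418, cosh=1.745138, sinh=1.430212; start (x,ẋ)=(-0.117000, -0.273300) → end (x,ẋ)=(-0.159818, -0.054136)
phase 2: p=0.0579, T=0.494, ωT=1.968195, cosh=3.648726, sinh=3.509017; start (x,ẋ)=(-0.159818, -0.054136) → end (x,ẋ)=(-0.784171, -3.241355)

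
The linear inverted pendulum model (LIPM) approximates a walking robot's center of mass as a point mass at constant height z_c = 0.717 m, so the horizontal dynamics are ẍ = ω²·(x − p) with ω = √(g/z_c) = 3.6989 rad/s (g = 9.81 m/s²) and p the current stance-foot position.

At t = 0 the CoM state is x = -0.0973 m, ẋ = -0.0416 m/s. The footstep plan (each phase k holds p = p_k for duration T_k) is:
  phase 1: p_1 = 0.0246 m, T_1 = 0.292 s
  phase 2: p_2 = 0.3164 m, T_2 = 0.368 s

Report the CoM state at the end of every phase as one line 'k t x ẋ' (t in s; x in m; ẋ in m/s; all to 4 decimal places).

1 0.2920 -0.1902 -0.6557
2 0.6600 -1.0597 -4.7778

phase 1: p=0.0246, T=0.292, ωT=1.080079, cosh=1.642240, sinh=1.302671; start (x,ẋ)=(-0.097300, -0.041600) → end (x,ẋ)=(-0.190240, -0.655686)
phase 2: p=0.3164, T=0.368, ωT=1.361195, cosh=2.078604, sinh=1.822249; start (x,ẋ)=(-0.190240, -0.655686) → end (x,ẋ)=(-1.059724, -4.777825)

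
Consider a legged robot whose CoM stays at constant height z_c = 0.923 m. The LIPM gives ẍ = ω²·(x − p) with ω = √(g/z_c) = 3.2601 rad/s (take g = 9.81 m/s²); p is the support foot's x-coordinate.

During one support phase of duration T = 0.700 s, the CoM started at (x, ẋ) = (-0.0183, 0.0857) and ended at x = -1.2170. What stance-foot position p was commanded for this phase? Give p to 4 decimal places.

ωT = 3.2601·0.700 = 2.282070; cosh(ωT) = 4.949506, sinh(ωT) = 4.847433
x(T) = p + (x₀−p)·cosh(ωT) + (ẋ₀/ω)·sinh(ωT) ⇒ p·(1 − cosh) = x(T) − x₀·cosh − (ẋ₀/ω)·sinh
numerator   = -1.2170 − (-0.0183)·4.949506 − (0.0857/3.2601)·4.847433 = -1.253851
denominator = 1 − 4.949506 = -3.949506
p = -1.253851 / -3.949506 = 0.3175

p = 0.3175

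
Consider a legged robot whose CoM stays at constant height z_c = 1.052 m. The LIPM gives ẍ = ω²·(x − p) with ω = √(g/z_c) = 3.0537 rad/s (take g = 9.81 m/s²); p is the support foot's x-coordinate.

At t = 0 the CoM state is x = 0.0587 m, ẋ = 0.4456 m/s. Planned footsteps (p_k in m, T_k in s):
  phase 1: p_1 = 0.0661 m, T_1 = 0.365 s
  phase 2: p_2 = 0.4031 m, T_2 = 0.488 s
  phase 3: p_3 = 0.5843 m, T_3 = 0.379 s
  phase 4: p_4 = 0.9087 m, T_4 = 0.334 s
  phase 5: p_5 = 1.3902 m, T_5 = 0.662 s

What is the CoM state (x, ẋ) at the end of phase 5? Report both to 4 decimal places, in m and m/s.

x = 2.7024, ẋ = 4.2613

phase 1: p=0.0661, T=0.365, ωT=1.114601, cosh=1.688198, sinh=1.360152; start (x,ẋ)=(0.058700, 0.445600) → end (x,ẋ)=(0.252083, 0.721525)
phase 2: p=0.4031, T=0.488, ωT=1.490206, cosh=2.331667, sinh=2.106341; start (x,ẋ)=(0.252083, 0.721525) → end (x,ẋ)=(0.548662, 0.710992)
phase 3: p=0.5843, T=0.379, ωT=1.157352, cosh=1.747908, sinh=1.433591; start (x,ẋ)=(0.548662, 0.710992) → end (x,ẋ)=(0.855790, 1.086733)
phase 4: p=0.9087, T=0.334, ωT=1.019936, cosh=1.566817, sinh=1.206199; start (x,ẋ)=(0.855790, 1.086733) → end (x,ẋ)=(1.255055, 1.507825)
phase 5: p=1.3902, T=0.662, ωT=2.021549, cosh=3.841232, sinh=3.708782; start (x,ẋ)=(1.255055, 1.507825) → end (x,ẋ)=(2.702361, 4.261319)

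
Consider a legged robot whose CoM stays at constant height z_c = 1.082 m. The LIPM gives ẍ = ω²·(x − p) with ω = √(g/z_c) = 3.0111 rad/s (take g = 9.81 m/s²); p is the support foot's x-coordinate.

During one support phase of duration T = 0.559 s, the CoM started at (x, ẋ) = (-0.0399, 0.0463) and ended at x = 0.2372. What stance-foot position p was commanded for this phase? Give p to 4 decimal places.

ωT = 3.0111·0.559 = 1.683205; cosh(ωT) = 2.784279, sinh(ωT) = 2.598501
x(T) = p + (x₀−p)·cosh(ωT) + (ẋ₀/ω)·sinh(ωT) ⇒ p·(1 − cosh) = x(T) − x₀·cosh − (ẋ₀/ω)·sinh
numerator   = 0.2372 − (-0.0399)·2.784279 − (0.0463/3.0111)·2.598501 = 0.308337
denominator = 1 − 2.784279 = -1.784279
p = 0.308337 / -1.784279 = -0.1728

p = -0.1728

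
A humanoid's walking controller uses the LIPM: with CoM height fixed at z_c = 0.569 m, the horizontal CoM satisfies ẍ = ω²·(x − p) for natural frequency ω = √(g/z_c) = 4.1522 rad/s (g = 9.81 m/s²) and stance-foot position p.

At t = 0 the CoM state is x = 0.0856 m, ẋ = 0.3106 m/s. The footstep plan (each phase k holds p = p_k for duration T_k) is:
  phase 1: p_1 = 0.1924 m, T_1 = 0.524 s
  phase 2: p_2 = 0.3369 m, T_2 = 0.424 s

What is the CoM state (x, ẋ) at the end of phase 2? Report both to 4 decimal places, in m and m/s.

phase 1: p=0.1924, T=0.524, ωT=2.175753, cosh=4.461168, sinh=4.347646; start (x,ẋ)=(0.085600, 0.310600) → end (x,ẋ)=(0.041167, -0.542346)
phase 2: p=0.3369, T=0.424, ωT=1.760533, cosh=2.993744, sinh=2.821791; start (x,ẋ)=(0.041167, -0.542346) → end (x,ẋ)=(-0.917021, -5.088639)

x = -0.9170, ẋ = -5.0886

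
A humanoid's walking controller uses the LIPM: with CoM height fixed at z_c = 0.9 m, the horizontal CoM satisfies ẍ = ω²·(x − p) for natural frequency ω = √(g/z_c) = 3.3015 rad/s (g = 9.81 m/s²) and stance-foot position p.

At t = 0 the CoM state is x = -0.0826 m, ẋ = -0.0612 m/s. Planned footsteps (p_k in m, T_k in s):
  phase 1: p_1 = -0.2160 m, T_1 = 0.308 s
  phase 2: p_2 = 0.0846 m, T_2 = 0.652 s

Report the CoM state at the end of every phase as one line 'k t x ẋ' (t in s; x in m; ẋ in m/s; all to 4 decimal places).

phase 1: p=-0.2160, T=0.308, ωT=1.016862, cosh=1.563117, sinh=1.201389; start (x,ẋ)=(-0.082600, -0.061200) → end (x,ẋ)=(-0.029750, 0.433453)
phase 2: p=0.0846, T=0.652, ωT=2.152578, cosh=4.361601, sinh=4.245417; start (x,ẋ)=(-0.029750, 0.433453) → end (x,ẋ)=(0.143229, 0.287787)

1 0.3080 -0.0298 0.4335
2 0.9600 0.1432 0.2878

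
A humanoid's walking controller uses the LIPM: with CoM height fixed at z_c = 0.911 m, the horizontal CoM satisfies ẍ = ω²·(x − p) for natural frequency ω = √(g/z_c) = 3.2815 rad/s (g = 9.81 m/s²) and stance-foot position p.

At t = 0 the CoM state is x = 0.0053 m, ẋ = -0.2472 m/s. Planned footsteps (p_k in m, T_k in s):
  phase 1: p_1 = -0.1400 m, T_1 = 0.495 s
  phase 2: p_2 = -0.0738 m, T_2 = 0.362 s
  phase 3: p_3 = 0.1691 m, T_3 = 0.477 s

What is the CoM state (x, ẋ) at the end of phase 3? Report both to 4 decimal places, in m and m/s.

phase 1: p=-0.1400, T=0.495, ωT=1.624343, cosh=2.636061, sinh=2.439020; start (x,ẋ)=(0.005300, -0.247200) → end (x,ẋ)=(0.059285, 0.511295)
phase 2: p=-0.0738, T=0.362, ωT=1.187903, cosh=1.792528, sinh=1.487668; start (x,ẋ)=(0.059285, 0.511295) → end (x,ẋ)=(0.396554, 1.566202)
phase 3: p=0.1691, T=0.477, ωT=1.565275, cosh=2.496512, sinh=2.287481; start (x,ẋ)=(0.396554, 1.566202) → end (x,ẋ)=(1.828716, 5.617395)

x = 1.8287, ẋ = 5.6174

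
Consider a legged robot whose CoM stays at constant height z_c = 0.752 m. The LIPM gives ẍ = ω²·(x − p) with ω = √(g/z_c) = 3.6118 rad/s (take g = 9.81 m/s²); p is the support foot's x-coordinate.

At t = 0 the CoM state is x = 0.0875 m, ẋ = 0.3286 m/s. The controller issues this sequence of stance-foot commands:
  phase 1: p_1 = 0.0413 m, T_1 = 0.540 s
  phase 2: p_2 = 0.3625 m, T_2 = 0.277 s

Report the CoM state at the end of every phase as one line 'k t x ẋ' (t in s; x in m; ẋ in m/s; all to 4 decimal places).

1 0.5400 0.5204 1.7534
2 0.8170 1.1771 3.3772

phase 1: p=0.0413, T=0.540, ωT=1.950372, cosh=3.586762, sinh=3.444541; start (x,ẋ)=(0.087500, 0.328600) → end (x,ẋ)=(0.520391, 1.753384)
phase 2: p=0.3625, T=0.277, ωT=1.000469, cosh=1.543632, sinh=1.175924; start (x,ẋ)=(0.520391, 1.753384) → end (x,ẋ)=(1.177090, 3.377175)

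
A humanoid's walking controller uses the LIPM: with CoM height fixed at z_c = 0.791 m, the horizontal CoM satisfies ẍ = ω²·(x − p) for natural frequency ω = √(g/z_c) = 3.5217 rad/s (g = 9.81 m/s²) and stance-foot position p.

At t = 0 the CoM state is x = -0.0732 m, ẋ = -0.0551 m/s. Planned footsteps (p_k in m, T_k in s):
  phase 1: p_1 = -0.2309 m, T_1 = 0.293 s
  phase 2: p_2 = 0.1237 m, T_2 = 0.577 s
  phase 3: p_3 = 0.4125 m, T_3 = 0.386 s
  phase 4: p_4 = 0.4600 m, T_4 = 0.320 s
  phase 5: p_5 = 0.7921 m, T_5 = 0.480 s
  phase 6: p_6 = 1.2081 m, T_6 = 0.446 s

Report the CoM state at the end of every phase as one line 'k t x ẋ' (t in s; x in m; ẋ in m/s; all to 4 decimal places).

phase 1: p=-0.2309, T=0.293, ωT=1.031858, cosh=1.581310, sinh=1.224966; start (x,ẋ)=(-0.073200, -0.055100) → end (x,ẋ)=(-0.000693, 0.593182)
phase 2: p=0.1237, T=0.577, ωT=2.032021, cosh=3.880280, sinh=3.749209; start (x,ẋ)=(-0.000693, 0.593182) → end (x,ẋ)=(0.272522, 0.659275)
phase 3: p=0.4125, T=0.386, ωT=1.359376, cosh=2.075292, sinh=1.818471; start (x,ẋ)=(0.272522, 0.659275) → end (x,ẋ)=(0.462430, 0.471756)
phase 4: p=0.4600, T=0.320, ωT=1.126944, cosh=1.705116, sinh=1.381094; start (x,ẋ)=(0.462430, 0.471756) → end (x,ẋ)=(0.649150, 0.816217)
phase 5: p=0.7921, T=0.480, ωT=1.690416, cosh=2.803089, sinh=2.618646; start (x,ẋ)=(0.649150, 0.816217) → end (x,ẋ)=(0.998318, 0.969635)
phase 6: p=1.2081, T=0.446, ωT=1.570678, cosh=2.508907, sinh=2.301003; start (x,ẋ)=(0.998318, 0.969635) → end (x,ẋ)=(1.315314, 0.732765)

1 0.2930 -0.0007 0.5932
2 0.8700 0.2725 0.6593
3 1.2560 0.4624 0.4718
4 1.5760 0.6492 0.8162
5 2.0560 0.9983 0.9696
6 2.5020 1.3153 0.7328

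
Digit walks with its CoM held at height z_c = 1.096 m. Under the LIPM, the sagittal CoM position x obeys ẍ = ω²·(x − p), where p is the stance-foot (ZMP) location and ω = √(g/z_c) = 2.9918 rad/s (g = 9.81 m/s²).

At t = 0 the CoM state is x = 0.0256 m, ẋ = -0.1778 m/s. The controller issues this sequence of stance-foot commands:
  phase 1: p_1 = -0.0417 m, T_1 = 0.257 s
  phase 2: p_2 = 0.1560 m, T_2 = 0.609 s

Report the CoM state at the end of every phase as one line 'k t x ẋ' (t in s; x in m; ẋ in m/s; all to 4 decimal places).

1 0.2570 -0.0038 -0.0625
2 0.8660 -0.4140 -1.6382

phase 1: p=-0.0417, T=0.257, ωT=0.768893, cosh=1.310451, sinh=0.846925; start (x,ẋ)=(0.025600, -0.177800) → end (x,ẋ)=(-0.003839, -0.062471)
phase 2: p=0.1560, T=0.609, ωT=1.822006, cosh=3.172977, sinh=3.011276; start (x,ẋ)=(-0.003839, -0.062471) → end (x,ẋ)=(-0.414042, -1.638228)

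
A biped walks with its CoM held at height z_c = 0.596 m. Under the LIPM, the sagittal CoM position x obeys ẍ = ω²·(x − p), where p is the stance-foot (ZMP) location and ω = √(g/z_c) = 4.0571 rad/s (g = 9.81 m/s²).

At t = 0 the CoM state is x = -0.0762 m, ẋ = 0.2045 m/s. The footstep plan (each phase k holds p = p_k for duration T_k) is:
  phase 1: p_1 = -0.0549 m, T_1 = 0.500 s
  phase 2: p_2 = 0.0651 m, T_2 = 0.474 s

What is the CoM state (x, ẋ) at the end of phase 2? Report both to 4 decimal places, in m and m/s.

phase 1: p=-0.0549, T=0.500, ωT=2.028550, cosh=3.867290, sinh=3.735764; start (x,ẋ)=(-0.076200, 0.204500) → end (x,ẋ)=(0.051030, 0.468030)
phase 2: p=0.0651, T=0.474, ωT=1.923065, cosh=3.494029, sinh=3.347871; start (x,ẋ)=(0.051030, 0.468030) → end (x,ẋ)=(0.402151, 1.444198)

x = 0.4022, ẋ = 1.4442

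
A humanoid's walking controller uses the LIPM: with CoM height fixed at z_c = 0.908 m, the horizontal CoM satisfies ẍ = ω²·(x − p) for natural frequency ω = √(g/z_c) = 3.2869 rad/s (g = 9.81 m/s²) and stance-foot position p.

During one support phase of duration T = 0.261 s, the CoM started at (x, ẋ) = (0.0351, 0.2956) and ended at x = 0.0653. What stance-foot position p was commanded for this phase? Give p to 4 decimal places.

p = 0.1802

ωT = 3.2869·0.261 = 0.857881; cosh(ωT) = 1.391109, sinh(ωT) = 0.967049
x(T) = p + (x₀−p)·cosh(ωT) + (ẋ₀/ω)·sinh(ωT) ⇒ p·(1 − cosh) = x(T) − x₀·cosh − (ẋ₀/ω)·sinh
numerator   = 0.0653 − (0.0351)·1.391109 − (0.2956/3.2869)·0.967049 = -0.070497
denominator = 1 − 1.391109 = -0.391109
p = -0.070497 / -0.391109 = 0.1802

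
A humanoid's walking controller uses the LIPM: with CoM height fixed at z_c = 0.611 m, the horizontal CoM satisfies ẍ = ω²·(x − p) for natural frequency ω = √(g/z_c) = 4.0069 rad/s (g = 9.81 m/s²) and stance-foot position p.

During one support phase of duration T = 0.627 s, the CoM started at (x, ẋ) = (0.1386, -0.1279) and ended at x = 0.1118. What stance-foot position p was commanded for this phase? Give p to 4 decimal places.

ωT = 4.0069·0.627 = 2.512326; cosh(ωT) = 6.207334, sinh(ωT) = 6.126254
x(T) = p + (x₀−p)·cosh(ωT) + (ẋ₀/ω)·sinh(ωT) ⇒ p·(1 − cosh) = x(T) − x₀·cosh − (ẋ₀/ω)·sinh
numerator   = 0.1118 − (0.1386)·6.207334 − (-0.1279/4.0069)·6.126254 = -0.552987
denominator = 1 − 6.207334 = -5.207334
p = -0.552987 / -5.207334 = 0.1062

p = 0.1062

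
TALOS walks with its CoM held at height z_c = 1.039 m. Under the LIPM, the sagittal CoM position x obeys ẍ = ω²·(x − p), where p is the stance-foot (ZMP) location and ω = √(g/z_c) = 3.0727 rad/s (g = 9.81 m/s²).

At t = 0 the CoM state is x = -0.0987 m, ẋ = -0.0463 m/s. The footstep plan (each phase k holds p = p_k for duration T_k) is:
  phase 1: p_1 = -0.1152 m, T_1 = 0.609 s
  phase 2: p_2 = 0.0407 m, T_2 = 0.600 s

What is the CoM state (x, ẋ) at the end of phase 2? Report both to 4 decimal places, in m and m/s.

x = -0.4345, ẋ = -1.3866

phase 1: p=-0.1152, T=0.609, ωT=1.871274, cosh=3.325249, sinh=3.171321; start (x,ẋ)=(-0.098700, -0.046300) → end (x,ẋ)=(-0.108119, 0.006826)
phase 2: p=0.0407, T=0.600, ωT=1.843620, cosh=3.238808, sinh=3.080565; start (x,ẋ)=(-0.108119, 0.006826) → end (x,ẋ)=(-0.434455, -1.386566)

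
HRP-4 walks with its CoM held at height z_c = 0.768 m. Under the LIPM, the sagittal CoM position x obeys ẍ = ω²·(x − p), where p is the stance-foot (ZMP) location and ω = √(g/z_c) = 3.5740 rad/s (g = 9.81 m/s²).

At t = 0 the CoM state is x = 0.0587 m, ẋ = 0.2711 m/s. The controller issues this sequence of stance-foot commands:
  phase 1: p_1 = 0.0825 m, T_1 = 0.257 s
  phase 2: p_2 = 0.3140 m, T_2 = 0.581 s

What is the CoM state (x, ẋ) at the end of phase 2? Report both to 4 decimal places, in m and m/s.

x = -0.1061, ẋ = -1.3800

phase 1: p=0.0825, T=0.257, ωT=0.918518, cosh=1.452342, sinh=1.053232; start (x,ẋ)=(0.058700, 0.271100) → end (x,ẋ)=(0.127825, 0.304141)
phase 2: p=0.3140, T=0.581, ωT=2.076494, cosh=4.050912, sinh=3.925543; start (x,ẋ)=(0.127825, 0.304141) → end (x,ẋ)=(-0.106120, -1.379961)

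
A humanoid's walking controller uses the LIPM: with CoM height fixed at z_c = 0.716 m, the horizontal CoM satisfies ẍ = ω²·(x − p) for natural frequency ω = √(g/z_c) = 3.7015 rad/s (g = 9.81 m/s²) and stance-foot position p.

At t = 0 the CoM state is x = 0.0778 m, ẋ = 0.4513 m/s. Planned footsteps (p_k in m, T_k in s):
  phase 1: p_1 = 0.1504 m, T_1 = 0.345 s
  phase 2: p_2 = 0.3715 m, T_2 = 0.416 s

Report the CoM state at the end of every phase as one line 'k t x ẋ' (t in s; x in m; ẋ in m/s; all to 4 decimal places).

1 0.3450 0.2117 0.4277
2 0.7610 0.2388 -0.2725

phase 1: p=0.1504, T=0.345, ωT=1.277017, cosh=1.932398, sinh=1.653530; start (x,ẋ)=(0.077800, 0.451300) → end (x,ẋ)=(0.211712, 0.427740)
phase 2: p=0.3715, T=0.416, ωT=1.539824, cosh=2.439094, sinh=2.224675; start (x,ẋ)=(0.211712, 0.427740) → end (x,ẋ)=(0.238843, -0.272497)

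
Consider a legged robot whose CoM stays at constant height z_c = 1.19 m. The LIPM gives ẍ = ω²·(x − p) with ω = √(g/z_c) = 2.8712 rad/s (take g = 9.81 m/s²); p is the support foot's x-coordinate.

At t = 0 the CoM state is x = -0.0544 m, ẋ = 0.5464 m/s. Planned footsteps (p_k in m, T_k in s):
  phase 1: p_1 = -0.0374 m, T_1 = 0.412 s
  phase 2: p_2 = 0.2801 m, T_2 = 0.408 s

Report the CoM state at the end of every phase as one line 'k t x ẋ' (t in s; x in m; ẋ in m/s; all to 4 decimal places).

phase 1: p=-0.0374, T=0.412, ωT=1.182934, cosh=1.785158, sinh=1.478780; start (x,ẋ)=(-0.054400, 0.546400) → end (x,ẋ)=(0.213670, 0.903231)
phase 2: p=0.2801, T=0.408, ωT=1.171450, cosh=1.768292, sinh=1.458375; start (x,ẋ)=(0.213670, 0.903231) → end (x,ẋ)=(0.621411, 1.319012)

1 0.4120 0.2137 0.9032
2 0.8200 0.6214 1.3190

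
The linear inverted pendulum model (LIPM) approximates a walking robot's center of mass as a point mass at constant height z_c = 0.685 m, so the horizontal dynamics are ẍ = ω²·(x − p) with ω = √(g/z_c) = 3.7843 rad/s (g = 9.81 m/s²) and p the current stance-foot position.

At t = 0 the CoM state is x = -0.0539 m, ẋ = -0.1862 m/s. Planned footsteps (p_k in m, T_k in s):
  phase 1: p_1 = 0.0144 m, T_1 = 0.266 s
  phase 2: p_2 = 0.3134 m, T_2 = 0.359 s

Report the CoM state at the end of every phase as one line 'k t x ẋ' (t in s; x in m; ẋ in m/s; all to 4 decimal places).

phase 1: p=0.0144, T=0.266, ωT=1.006624, cosh=1.550899, sinh=1.185448; start (x,ẋ)=(-0.053900, -0.186200) → end (x,ẋ)=(-0.149854, -0.595177)
phase 2: p=0.3134, T=0.359, ωT=1.358564, cosh=2.073815, sinh=1.816786; start (x,ẋ)=(-0.149854, -0.595177) → end (x,ẋ)=(-0.933040, -4.419283)

1 0.2660 -0.1499 -0.5952
2 0.6250 -0.9330 -4.4193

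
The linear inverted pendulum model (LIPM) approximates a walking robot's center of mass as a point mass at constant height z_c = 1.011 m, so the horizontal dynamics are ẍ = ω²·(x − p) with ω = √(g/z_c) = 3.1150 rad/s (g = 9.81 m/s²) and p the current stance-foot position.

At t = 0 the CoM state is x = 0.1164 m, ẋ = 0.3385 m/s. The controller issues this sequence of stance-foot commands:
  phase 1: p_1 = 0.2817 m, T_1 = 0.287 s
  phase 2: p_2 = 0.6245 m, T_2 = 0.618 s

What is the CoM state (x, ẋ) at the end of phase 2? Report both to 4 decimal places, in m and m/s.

x = -1.0583, ẋ = -5.0354

phase 1: p=0.2817, T=0.287, ωT=0.894005, cosh=1.426958, sinh=1.017944; start (x,ẋ)=(0.116400, 0.338500) → end (x,ẋ)=(0.156441, -0.041124)
phase 2: p=0.6245, T=0.618, ωT=1.925070, cosh=3.500747, sinh=3.354881; start (x,ẋ)=(0.156441, -0.041124) → end (x,ẋ)=(-1.058345, -5.035388)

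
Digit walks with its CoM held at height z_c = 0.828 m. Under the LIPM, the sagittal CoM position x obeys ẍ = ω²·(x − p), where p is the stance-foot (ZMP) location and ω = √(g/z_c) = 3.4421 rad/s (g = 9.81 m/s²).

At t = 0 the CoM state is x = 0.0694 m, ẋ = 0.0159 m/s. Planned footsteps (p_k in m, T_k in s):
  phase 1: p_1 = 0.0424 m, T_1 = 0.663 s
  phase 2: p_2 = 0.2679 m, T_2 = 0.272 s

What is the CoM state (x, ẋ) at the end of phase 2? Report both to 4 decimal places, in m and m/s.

x = 0.3316, ẋ = 0.5206

phase 1: p=0.0424, T=0.663, ωT=2.282112, cosh=4.949711, sinh=4.847643; start (x,ẋ)=(0.069400, 0.015900) → end (x,ẋ)=(0.198435, 0.529224)
phase 2: p=0.2679, T=0.272, ωT=0.936251, cosh=1.471249, sinh=1.079154; start (x,ẋ)=(0.198435, 0.529224) → end (x,ẋ)=(0.331620, 0.520588)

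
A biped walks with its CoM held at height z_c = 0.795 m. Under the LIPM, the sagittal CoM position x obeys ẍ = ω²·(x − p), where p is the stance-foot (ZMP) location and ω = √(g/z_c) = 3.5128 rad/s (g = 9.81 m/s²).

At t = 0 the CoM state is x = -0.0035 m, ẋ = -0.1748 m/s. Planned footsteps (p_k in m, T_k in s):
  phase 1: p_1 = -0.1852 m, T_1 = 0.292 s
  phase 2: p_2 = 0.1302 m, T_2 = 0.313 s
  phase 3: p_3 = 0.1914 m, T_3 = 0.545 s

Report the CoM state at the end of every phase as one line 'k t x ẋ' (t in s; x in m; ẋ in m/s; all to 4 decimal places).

1 0.2920 0.0403 0.5006
2 0.6050 0.1705 0.4133
3 1.1500 0.5093 1.1884

phase 1: p=-0.1852, T=0.292, ωT=1.025738, cosh=1.573842, sinh=1.215310; start (x,ẋ)=(-0.003500, -0.174800) → end (x,ẋ)=(0.040292, 0.500595)
phase 2: p=0.1302, T=0.313, ωT=1.099506, cosh=1.667859, sinh=1.334824; start (x,ẋ)=(0.040292, 0.500595) → end (x,ẋ)=(0.170467, 0.413348)
phase 3: p=0.1914, T=0.545, ωT=1.914476, cosh=3.465401, sinh=3.317982; start (x,ẋ)=(0.170467, 0.413348) → end (x,ẋ)=(0.509282, 1.188432)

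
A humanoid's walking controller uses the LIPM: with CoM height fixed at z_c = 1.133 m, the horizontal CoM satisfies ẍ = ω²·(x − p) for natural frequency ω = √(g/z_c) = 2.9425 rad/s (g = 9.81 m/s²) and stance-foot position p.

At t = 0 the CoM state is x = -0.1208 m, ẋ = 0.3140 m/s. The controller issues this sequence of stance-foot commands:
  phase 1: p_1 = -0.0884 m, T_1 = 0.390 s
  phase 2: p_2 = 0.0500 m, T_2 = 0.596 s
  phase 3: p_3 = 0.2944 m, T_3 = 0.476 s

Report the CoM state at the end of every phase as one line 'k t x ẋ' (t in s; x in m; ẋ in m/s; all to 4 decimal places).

1 0.3900 0.0066 0.4094
2 0.9860 0.3107 0.8600
3 1.4620 0.8863 1.9419

phase 1: p=-0.0884, T=0.390, ωT=1.147575, cosh=1.733975, sinh=1.416569; start (x,ẋ)=(-0.120800, 0.314000) → end (x,ẋ)=(0.006584, 0.409417)
phase 2: p=0.0500, T=0.596, ωT=1.753730, cosh=2.974617, sinh=2.801490; start (x,ẋ)=(0.006584, 0.409417) → end (x,ẋ)=(0.310651, 0.859964)
phase 3: p=0.2944, T=0.476, ωT=1.400630, cosh=2.152099, sinh=1.905657; start (x,ẋ)=(0.310651, 0.859964) → end (x,ẋ)=(0.886314, 1.941852)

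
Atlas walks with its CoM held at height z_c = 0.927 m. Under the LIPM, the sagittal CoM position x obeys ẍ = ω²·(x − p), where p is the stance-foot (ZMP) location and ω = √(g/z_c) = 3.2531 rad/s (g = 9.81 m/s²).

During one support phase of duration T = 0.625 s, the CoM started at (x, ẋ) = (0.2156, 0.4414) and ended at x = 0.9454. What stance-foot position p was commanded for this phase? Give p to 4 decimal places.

ωT = 3.2531·0.625 = 2.033187; cosh(ωT) = 3.884656, sinh(ωT) = 3.753739
x(T) = p + (x₀−p)·cosh(ωT) + (ẋ₀/ω)·sinh(ωT) ⇒ p·(1 − cosh) = x(T) − x₀·cosh − (ẋ₀/ω)·sinh
numerator   = 0.9454 − (0.2156)·3.884656 − (0.4414/3.2531)·3.753739 = -0.401462
denominator = 1 − 3.884656 = -2.884656
p = -0.401462 / -2.884656 = 0.1392

p = 0.1392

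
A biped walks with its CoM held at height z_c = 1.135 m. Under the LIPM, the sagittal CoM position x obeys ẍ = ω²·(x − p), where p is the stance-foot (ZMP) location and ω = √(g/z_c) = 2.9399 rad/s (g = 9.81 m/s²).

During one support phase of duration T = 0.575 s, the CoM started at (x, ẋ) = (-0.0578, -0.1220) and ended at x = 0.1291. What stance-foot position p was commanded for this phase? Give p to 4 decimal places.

ωT = 2.9399·0.575 = 1.690443; cosh(ωT) = 2.803159, sinh(ωT) = 2.618721
x(T) = p + (x₀−p)·cosh(ωT) + (ẋ₀/ω)·sinh(ωT) ⇒ p·(1 − cosh) = x(T) − x₀·cosh − (ẋ₀/ω)·sinh
numerator   = 0.1291 − (-0.0578)·2.803159 − (-0.1220/2.9399)·2.618721 = 0.399794
denominator = 1 − 2.803159 = -1.803159
p = 0.399794 / -1.803159 = -0.2217

p = -0.2217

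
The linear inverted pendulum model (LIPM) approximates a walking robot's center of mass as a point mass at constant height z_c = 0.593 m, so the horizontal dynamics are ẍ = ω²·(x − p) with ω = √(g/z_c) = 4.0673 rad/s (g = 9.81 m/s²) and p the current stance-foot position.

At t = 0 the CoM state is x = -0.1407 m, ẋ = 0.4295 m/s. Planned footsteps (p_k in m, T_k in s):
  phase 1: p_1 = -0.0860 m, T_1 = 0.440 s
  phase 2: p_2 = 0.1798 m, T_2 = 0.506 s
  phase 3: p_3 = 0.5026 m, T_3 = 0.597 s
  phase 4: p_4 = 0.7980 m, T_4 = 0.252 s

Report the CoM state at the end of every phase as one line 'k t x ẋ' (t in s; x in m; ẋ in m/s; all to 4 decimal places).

1 0.4400 0.0530 0.6742
2 0.9460 0.3136 0.6960
3 1.5430 0.3852 -0.3484
4 1.7950 0.0446 -2.5867

phase 1: p=-0.0860, T=0.440, ωT=1.789612, cosh=3.077077, sinh=2.910052; start (x,ẋ)=(-0.140700, 0.429500) → end (x,ẋ)=(0.052980, 0.674172)
phase 2: p=0.1798, T=0.506, ωT=2.058054, cosh=3.979209, sinh=3.851506; start (x,ẋ)=(0.052980, 0.674172) → end (x,ẋ)=(0.313562, 0.696015)
phase 3: p=0.5026, T=0.597, ωT=2.428178, cosh=5.713202, sinh=5.625004; start (x,ẋ)=(0.313562, 0.696015) → end (x,ẋ)=(0.385166, -0.348441)
phase 4: p=0.7980, T=0.252, ωT=1.024960, cosh=1.572897, sinh=1.214086; start (x,ẋ)=(0.385166, -0.348441) → end (x,ẋ)=(0.044645, -2.586659)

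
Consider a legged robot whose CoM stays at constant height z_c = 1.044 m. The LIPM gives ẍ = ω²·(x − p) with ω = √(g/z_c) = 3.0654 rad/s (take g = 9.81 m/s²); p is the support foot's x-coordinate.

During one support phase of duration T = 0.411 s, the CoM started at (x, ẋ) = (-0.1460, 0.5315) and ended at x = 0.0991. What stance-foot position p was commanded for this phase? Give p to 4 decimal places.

ωT = 3.0654·0.411 = 1.259879; cosh(ωT) = 1.904342, sinh(ωT) = 1.620654
x(T) = p + (x₀−p)·cosh(ωT) + (ẋ₀/ω)·sinh(ωT) ⇒ p·(1 − cosh) = x(T) − x₀·cosh − (ẋ₀/ω)·sinh
numerator   = 0.0991 − (-0.1460)·1.904342 − (0.5315/3.0654)·1.620654 = 0.096134
denominator = 1 − 1.904342 = -0.904342
p = 0.096134 / -0.904342 = -0.1063

p = -0.1063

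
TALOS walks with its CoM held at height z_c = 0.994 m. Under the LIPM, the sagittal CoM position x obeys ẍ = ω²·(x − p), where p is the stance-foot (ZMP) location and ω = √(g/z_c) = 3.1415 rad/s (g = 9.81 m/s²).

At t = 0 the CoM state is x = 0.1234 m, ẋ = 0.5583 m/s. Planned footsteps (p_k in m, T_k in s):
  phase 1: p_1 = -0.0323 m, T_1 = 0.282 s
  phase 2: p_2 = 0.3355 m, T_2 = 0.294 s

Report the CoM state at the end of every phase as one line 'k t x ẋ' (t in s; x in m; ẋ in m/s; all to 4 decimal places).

phase 1: p=-0.0323, T=0.282, ωT=0.885903, cosh=1.418757, sinh=1.006416; start (x,ẋ)=(0.123400, 0.558300) → end (x,ẋ)=(0.367458, 1.284362)
phase 2: p=0.3355, T=0.294, ωT=0.923601, cosh=1.457715, sinh=1.060628; start (x,ẋ)=(0.367458, 1.284362) → end (x,ẋ)=(0.815710, 1.978718)

1 0.2820 0.3675 1.2844
2 0.5760 0.8157 1.9787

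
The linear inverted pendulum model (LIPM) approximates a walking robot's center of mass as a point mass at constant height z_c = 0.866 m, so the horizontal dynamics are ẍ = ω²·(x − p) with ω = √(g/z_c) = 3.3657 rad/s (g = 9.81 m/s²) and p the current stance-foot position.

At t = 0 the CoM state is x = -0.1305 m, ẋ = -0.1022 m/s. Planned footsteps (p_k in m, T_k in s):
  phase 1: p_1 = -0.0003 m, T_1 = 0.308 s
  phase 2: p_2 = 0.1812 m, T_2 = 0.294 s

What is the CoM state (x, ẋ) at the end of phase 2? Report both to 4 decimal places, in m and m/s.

x = -0.7122, ẋ = -2.7354

phase 1: p=-0.0003, T=0.308, ωT=1.036636, cosh=1.587180, sinh=1.232534; start (x,ẋ)=(-0.130500, -0.102200) → end (x,ẋ)=(-0.244377, -0.702324)
phase 2: p=0.1812, T=0.294, ωT=0.989516, cosh=1.530844, sinh=1.159088; start (x,ẋ)=(-0.244377, -0.702324) → end (x,ẋ)=(-0.712160, -2.735384)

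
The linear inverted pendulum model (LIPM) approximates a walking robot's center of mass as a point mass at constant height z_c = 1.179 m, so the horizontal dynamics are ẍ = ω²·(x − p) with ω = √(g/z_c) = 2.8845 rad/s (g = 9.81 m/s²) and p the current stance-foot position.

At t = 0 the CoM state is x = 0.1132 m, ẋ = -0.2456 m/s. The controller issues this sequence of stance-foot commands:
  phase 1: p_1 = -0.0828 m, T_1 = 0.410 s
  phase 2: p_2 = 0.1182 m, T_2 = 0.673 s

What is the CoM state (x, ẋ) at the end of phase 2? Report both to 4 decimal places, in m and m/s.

phase 1: p=-0.0828, T=0.410, ωT=1.182645, cosh=1.784730, sinh=1.478263; start (x,ẋ)=(0.113200, -0.245600) → end (x,ẋ)=(0.141141, 0.397424)
phase 2: p=0.1182, T=0.673, ωT=1.941269, cosh=3.555553, sinh=3.412031; start (x,ẋ)=(0.141141, 0.397424) → end (x,ẋ)=(0.669874, 1.638846)

x = 0.6699, ẋ = 1.6388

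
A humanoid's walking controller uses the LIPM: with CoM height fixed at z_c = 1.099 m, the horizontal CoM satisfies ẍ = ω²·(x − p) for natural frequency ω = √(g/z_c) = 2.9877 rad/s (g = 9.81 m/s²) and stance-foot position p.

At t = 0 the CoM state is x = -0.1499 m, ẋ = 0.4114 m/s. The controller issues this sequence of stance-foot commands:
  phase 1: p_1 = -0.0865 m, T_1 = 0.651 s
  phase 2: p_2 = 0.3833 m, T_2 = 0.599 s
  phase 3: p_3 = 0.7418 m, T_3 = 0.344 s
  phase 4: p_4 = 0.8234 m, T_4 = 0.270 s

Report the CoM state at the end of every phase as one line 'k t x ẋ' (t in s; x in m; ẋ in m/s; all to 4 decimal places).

1 0.6510 0.1589 0.8192
2 1.2500 0.4908 0.5699
3 1.5940 0.5785 -0.0156
4 1.8640 0.4898 -0.6772

phase 1: p=-0.0865, T=0.651, ωT=1.944993, cosh=3.568285, sinh=3.425296; start (x,ẋ)=(-0.149900, 0.411400) → end (x,ẋ)=(0.158927, 0.819172)
phase 2: p=0.3833, T=0.599, ωT=1.789632, cosh=3.077136, sinh=2.910114; start (x,ẋ)=(0.158927, 0.819172) → end (x,ẋ)=(0.490773, 0.569880)
phase 3: p=0.7418, T=0.344, ωT=1.027769, cosh=1.576314, sinh=1.218509; start (x,ẋ)=(0.490773, 0.569880) → end (x,ẋ)=(0.578523, -0.015564)
phase 4: p=0.8234, T=0.270, ωT=0.806679, cosh=1.343396, sinh=0.897059; start (x,ẋ)=(0.578523, -0.015564) → end (x,ẋ)=(0.489760, -0.677213)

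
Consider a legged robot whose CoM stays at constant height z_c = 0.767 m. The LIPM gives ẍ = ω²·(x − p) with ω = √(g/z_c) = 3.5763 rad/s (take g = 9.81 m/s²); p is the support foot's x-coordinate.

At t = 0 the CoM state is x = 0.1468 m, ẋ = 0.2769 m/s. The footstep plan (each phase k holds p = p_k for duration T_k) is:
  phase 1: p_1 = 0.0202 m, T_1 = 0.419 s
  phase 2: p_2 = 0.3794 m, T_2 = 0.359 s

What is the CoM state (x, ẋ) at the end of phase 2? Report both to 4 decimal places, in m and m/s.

phase 1: p=0.0202, T=0.419, ωT=1.498470, cosh=2.349154, sinh=2.125682; start (x,ẋ)=(0.146800, 0.276900) → end (x,ẋ)=(0.482187, 1.612904)
phase 2: p=0.3794, T=0.359, ωT=1.283892, cosh=1.943811, sinh=1.666853; start (x,ẋ)=(0.482187, 1.612904) → end (x,ẋ)=(1.330945, 3.747909)

x = 1.3309, ẋ = 3.7479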